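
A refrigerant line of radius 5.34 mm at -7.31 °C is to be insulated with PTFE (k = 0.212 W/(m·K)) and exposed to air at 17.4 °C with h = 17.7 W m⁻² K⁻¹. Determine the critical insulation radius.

r_cr = 1.20 cm

For a cylinder, r_cr = k_ins/h = 0.212/17.7 = 0.0120 m = 1.20 cm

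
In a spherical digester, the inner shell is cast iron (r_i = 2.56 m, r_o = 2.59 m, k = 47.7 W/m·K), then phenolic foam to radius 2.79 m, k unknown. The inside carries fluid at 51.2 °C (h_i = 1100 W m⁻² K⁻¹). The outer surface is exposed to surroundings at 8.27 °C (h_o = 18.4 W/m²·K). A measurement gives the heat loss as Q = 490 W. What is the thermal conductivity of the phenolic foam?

ΣR = ΔT/Q = |51.2 − 8.27|/490 = 0.08761 K/W
Known resistances:
  R_conv,in = 1/(4πr²h) = 1/(4π·2.56²·1100) = 1.104×10^-5 K/W
  R_cast iron = (1/2.56 − 1/2.59)/(4πk) = 0.004525/(4π·47.7) = 7.548×10^-6 K/W
  R_conv,out = 1/(4πr²h) = 1/(4π·2.79²·18.4) = 5.556×10^-4 K/W
R_phenolic foam = ΣR − ΣR_known = 0.08761 − 5.742×10^-4 = 0.08704 K/W
(1/r₁−1/r₂)/(4πk) = 0.08704 ⇒ k = 0.02768/(4π·0.08704) = 0.0253 W/m·K

k = 0.0253 W/m·K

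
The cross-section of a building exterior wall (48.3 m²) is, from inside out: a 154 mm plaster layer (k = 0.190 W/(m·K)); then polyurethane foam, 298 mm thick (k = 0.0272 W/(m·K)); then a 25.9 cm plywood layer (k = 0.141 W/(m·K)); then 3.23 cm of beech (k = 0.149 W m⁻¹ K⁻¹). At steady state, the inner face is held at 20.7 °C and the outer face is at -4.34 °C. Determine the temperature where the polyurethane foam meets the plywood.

T = -0.62 °C

Treat each layer as a resistance in series:
  R_plaster = L/(kA) = 0.154/(0.190·48.3) = 0.01678 K/W
  R_polyurethane foam = L/(kA) = 0.298/(0.0272·48.3) = 0.2268 K/W
  R_plywood = L/(kA) = 0.259/(0.141·48.3) = 0.03803 K/W
  R_beech = L/(kA) = 0.0323/(0.149·48.3) = 0.004488 K/W
ΣR = 0.01678 + 0.2268 + 0.03803 + 0.004488 = 0.2861 K/W
Q = ΔT/ΣR = (20.7 °C − -4.34 °C)/0.2861 = 87.52 W
From the inner boundary to the polyurethane foam/plywood interface, ΣR_partial = 0.2436 K/W.
T_interface = T_in − Q·ΣR_partial = 20.7 °C − (87.52)(0.2436) = -0.62 °C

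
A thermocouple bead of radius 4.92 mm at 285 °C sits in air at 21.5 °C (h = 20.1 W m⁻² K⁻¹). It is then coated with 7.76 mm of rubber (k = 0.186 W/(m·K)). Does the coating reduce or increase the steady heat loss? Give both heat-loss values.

Critical radius for a sphere: r_cr = 2k/h = 0.0185 m = 1.85 cm.
Outer radius after coating: r₂ = 0.00492 + 0.00776 = 0.01268 m.
Since r₁ < r_cr and r₂ ≤ r_cr, the coating moves toward the maximum at r_cr — heat loss rises.
Bare: R = 1/(4πr₁²h) = 163.6 K/W; Q = 263.5/163.6 = 1.61 W.
Coated: R = R_cond + R_conv = 77.84 K/W; Q = 263.5/77.84 = 3.39 W.

increases: 1.61 → 3.39 W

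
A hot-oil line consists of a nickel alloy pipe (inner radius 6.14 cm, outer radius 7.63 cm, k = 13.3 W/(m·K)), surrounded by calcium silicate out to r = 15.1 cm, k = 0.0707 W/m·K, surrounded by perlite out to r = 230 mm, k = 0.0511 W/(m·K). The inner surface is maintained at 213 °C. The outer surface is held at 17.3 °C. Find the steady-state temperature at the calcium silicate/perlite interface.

T = 107 °C

Resistance network (inner→outer):
  R'_nickel alloy = ln(0.0763/0.0614)/(2πk) = 0.2173/(2π·13.3) = 0.002600 m·K/W
  R'_calcium silicate = ln(0.151/0.0763)/(2πk) = 0.6826/(2π·0.0707) = 1.537 m·K/W
  R'_perlite = ln(0.230/0.151)/(2πk) = 0.4208/(2π·0.0511) = 1.311 m·K/W
ΣR = 0.002600 + 1.537 + 1.311 = 2.851 m·K/W
Q' = ΔT/ΣR = (213 °C − 17.3 °C)/2.851 = 68.64 W/m
From the inner boundary to the calcium silicate/perlite interface, ΣR_partial = 1.540 m·K/W.
T_interface = T_in − Q'·ΣR_partial = 213 °C − (68.64)(1.540) = 107 °C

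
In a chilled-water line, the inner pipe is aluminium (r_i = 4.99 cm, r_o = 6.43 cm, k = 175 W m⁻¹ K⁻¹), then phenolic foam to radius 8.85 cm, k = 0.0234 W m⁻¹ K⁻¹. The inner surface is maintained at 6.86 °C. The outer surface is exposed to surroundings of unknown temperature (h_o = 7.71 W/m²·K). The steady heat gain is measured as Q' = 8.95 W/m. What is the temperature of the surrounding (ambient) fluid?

Sum the resistances:
  R'_aluminium = ln(0.0643/0.0499)/(2πk) = 0.2535/(2π·175) = 2.306×10^-4 m·K/W
  R'_phenolic foam = ln(0.0885/0.0643)/(2πk) = 0.3194/(2π·0.0234) = 2.173 m·K/W
  R'_conv,out = 1/(2πr h) = 1/(2π·0.0885·7.71) = 0.2333 m·K/W
ΣR = 2.406 m·K/W
ΔT = Q'·ΣR = 8.95 × 2.406 = 21.53 K
Heat flows inward, so T_out = T_in + ΔT = 6.86 + 21.53 = 28.4 °C

T_out = 28.4 °C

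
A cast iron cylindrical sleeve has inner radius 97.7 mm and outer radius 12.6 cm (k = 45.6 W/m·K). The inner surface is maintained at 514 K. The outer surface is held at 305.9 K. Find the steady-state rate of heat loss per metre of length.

Q' = 234 kW/m

Q' = 2πk·ΔT/ln(r₂/r₁) = 2π × 45.6 × 208.1 / ln(0.126/0.0977) = 2.34×10^5 W/m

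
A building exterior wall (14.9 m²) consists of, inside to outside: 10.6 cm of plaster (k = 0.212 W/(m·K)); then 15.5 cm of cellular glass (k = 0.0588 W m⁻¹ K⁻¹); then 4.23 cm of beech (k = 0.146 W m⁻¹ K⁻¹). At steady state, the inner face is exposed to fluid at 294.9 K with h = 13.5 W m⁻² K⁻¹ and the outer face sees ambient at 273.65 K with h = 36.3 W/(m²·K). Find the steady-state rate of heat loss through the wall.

Series thermal resistances, inner to outer:
  R_conv,in = 1/(hA) = 1/(13.5·14.9) = 0.004971 K/W
  R_plaster = L/(kA) = 0.106/(0.212·14.9) = 0.03356 K/W
  R_cellular glass = L/(kA) = 0.155/(0.0588·14.9) = 0.1769 K/W
  R_beech = L/(kA) = 0.0423/(0.146·14.9) = 0.01944 K/W
  R_conv,out = 1/(hA) = 1/(36.3·14.9) = 0.001849 K/W
ΣR = 0.004971 + 0.03356 + 0.1769 + 0.01944 + 0.001849 = 0.2367 K/W
Q = ΔT/ΣR = (294.9 K − 273.65 K)/0.2367 = 89.8 W

Q = 89.8 W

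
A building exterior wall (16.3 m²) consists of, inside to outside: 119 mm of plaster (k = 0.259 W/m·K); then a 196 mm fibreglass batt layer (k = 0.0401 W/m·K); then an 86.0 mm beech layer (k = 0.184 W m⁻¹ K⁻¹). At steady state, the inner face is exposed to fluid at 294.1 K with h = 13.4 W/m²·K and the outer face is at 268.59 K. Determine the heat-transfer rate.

Series thermal resistances, inner to outer:
  R_conv,in = 1/(hA) = 1/(13.4·16.3) = 0.004578 K/W
  R_plaster = L/(kA) = 0.119/(0.259·16.3) = 0.02819 K/W
  R_fibreglass batt = L/(kA) = 0.196/(0.0401·16.3) = 0.2999 K/W
  R_beech = L/(kA) = 0.0860/(0.184·16.3) = 0.02867 K/W
ΣR = 0.004578 + 0.02819 + 0.2999 + 0.02867 = 0.3613 K/W
Q = ΔT/ΣR = (294.1 K − 268.59 K)/0.3613 = 70.6 W

Q = 70.6 W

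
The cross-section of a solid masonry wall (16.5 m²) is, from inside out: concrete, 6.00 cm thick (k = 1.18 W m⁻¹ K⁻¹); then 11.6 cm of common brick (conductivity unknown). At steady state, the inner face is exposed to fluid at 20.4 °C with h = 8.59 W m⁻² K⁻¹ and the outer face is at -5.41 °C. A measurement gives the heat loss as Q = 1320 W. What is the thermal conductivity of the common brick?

k = 0.747 W/m·K

ΣR = ΔT/Q = |20.4 − -5.41|/1320 = 0.01955 K/W
Known resistances:
  R_conv,in = 1/(hA) = 1/(8.59·16.5) = 0.007055 K/W
  R_concrete = L/(kA) = 0.0600/(1.18·16.5) = 0.003082 K/W
R_common brick = ΣR − ΣR_known = 0.01955 − 0.01014 = 0.009410 K/W
L/(kA) = 0.009410 ⇒ k = 0.116/(0.009410·16.5) = 0.747 W/m·K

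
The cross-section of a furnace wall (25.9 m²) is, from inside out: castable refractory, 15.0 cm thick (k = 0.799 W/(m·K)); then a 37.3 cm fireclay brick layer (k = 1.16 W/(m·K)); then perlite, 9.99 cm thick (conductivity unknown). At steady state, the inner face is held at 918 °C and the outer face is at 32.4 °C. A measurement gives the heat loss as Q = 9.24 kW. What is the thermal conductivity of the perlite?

ΣR = ΔT/Q = |918 − 32.4|/9240 = 0.09584 K/W
Known resistances:
  R_castable refractory = L/(kA) = 0.150/(0.799·25.9) = 0.007248 K/W
  R_fireclay brick = L/(kA) = 0.373/(1.16·25.9) = 0.01242 K/W
R_perlite = ΣR − ΣR_known = 0.09584 − 0.01967 = 0.07617 K/W
L/(kA) = 0.07617 ⇒ k = 0.0999/(0.07617·25.9) = 0.0506 W/m·K

k = 0.0506 W/m·K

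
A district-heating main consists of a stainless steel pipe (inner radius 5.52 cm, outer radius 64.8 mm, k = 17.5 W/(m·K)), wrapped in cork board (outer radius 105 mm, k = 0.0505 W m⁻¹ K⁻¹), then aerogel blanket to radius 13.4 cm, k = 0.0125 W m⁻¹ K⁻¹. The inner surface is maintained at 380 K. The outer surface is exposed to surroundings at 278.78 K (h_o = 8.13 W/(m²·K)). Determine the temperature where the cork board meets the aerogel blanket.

T = 347.7 K

Resistance network (inner→outer):
  R'_stainless steel = ln(0.0648/0.0552)/(2πk) = 0.1603/(2π·17.5) = 0.001458 m·K/W
  R'_cork board = ln(0.105/0.0648)/(2πk) = 0.4827/(2π·0.0505) = 1.521 m·K/W
  R'_aerogel blanket = ln(0.134/0.105)/(2πk) = 0.2439/(2π·0.0125) = 3.105 m·K/W
  R'_conv,out = 1/(2πr h) = 1/(2π·0.134·8.13) = 0.1461 m·K/W
ΣR = 0.001458 + 1.521 + 3.105 + 0.1461 = 4.774 m·K/W
Q' = ΔT/ΣR = (380 K − 278.78 K)/4.774 = 21.20 W/m
From the inner boundary to the cork board/aerogel blanket interface, ΣR_partial = 1.522 m·K/W.
T_interface = T_in − Q'·ΣR_partial = 380 K − (21.20)(1.522) = 347.7 K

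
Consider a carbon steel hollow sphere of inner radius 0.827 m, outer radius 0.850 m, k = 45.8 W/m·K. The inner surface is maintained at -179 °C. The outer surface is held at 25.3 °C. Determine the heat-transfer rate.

Q = 4πk·ΔT/(1/r₁ − 1/r₂) = 4π × 45.8 × 204.3 / (1/0.827 − 1/0.850) = 3.59×10^6 W

Q = 3590 kW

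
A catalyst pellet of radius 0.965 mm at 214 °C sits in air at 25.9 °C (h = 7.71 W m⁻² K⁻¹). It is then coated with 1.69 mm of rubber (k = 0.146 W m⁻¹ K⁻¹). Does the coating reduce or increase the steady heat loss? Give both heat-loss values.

Critical radius for a sphere: r_cr = 2k/h = 0.0379 m = 3.79 cm.
Outer radius after coating: r₂ = 9.65×10^-4 + 0.00169 = 0.002655 m.
Since r₁ < r_cr and r₂ ≤ r_cr, the coating moves toward the maximum at r_cr — heat loss rises.
Bare: R = 1/(4πr₁²h) = 11080 K/W; Q = 188.1/11080 = 0.0170 W.
Coated: R = R_cond + R_conv = 1824 K/W; Q = 188.1/1824 = 0.103 W.

increases: 0.0170 → 0.103 W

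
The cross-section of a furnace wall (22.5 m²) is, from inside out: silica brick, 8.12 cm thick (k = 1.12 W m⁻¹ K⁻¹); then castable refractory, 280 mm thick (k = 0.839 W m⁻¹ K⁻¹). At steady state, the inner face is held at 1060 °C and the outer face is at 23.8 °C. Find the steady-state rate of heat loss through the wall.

Resistance network (inner→outer):
  R_silica brick = L/(kA) = 0.0812/(1.12·22.5) = 0.003222 K/W
  R_castable refractory = L/(kA) = 0.280/(0.839·22.5) = 0.01483 K/W
ΣR = 0.003222 + 0.01483 = 0.01805 K/W
Q = ΔT/ΣR = (1060 °C − 23.8 °C)/0.01805 = 57400 W

Q = 57400 W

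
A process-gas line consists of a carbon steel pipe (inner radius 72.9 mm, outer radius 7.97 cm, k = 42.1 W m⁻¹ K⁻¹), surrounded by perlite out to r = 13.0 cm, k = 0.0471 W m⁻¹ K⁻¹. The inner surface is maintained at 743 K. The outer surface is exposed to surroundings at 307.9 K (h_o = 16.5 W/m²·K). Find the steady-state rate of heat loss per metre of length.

Series thermal resistances, inner to outer:
  R'_carbon steel = ln(0.0797/0.0729)/(2πk) = 0.08918/(2π·42.1) = 3.371×10^-4 m·K/W
  R'_perlite = ln(0.130/0.0797)/(2πk) = 0.4893/(2π·0.0471) = 1.653 m·K/W
  R'_conv,out = 1/(2πr h) = 1/(2π·0.130·16.5) = 0.07420 m·K/W
ΣR = 3.371×10^-4 + 1.653 + 0.07420 = 1.728 m·K/W
Q' = ΔT/ΣR = (743 K − 307.9 K)/1.728 = 252 W/m

Q' = 252 W/m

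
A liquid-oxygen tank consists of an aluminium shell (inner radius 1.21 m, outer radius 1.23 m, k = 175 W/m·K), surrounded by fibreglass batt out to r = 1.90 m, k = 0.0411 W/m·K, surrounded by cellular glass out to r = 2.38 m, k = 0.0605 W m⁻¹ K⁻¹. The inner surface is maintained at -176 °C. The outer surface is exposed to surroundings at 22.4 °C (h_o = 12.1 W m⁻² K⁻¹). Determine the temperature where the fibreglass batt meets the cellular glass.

Treat each layer as a resistance in series:
  R_aluminium = (1/1.21 − 1/1.23)/(4πk) = 0.01344/(4π·175) = 6.111×10^-6 K/W
  R_fibreglass batt = (1/1.23 − 1/1.90)/(4πk) = 0.2867/(4π·0.0411) = 0.5551 K/W
  R_cellular glass = (1/1.90 − 1/2.38)/(4πk) = 0.1061/(4π·0.0605) = 0.1396 K/W
  R_conv,out = 1/(4πr²h) = 1/(4π·2.38²·12.1) = 0.001161 K/W
ΣR = 6.111×10^-6 + 0.5551 + 0.1396 + 0.001161 = 0.6959 K/W
Q = ΔT/ΣR = (-176 °C − 22.4 °C)/0.6959 = -285.1 W
From the inner boundary to the fibreglass batt/cellular glass interface, ΣR_partial = 0.5551 K/W.
T_interface = T_in − Q·ΣR_partial = -176 °C − (-285.1)(0.5551) = -17.7 °C

T = -17.7 °C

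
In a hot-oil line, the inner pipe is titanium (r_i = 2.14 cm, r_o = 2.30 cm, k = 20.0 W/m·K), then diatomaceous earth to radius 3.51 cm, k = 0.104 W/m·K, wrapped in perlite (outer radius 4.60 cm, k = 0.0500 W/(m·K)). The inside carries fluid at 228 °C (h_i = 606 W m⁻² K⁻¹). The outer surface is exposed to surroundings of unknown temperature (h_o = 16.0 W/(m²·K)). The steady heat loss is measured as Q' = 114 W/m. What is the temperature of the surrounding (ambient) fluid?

Sum the resistances:
  R'_conv,in = 1/(2πr h) = 1/(2π·0.0214·606) = 0.01227 m·K/W
  R'_titanium = ln(0.0230/0.0214)/(2πk) = 0.07210/(2π·20.0) = 5.738×10^-4 m·K/W
  R'_diatomaceous earth = ln(0.0351/0.0230)/(2πk) = 0.4227/(2π·0.104) = 0.6469 m·K/W
  R'_perlite = ln(0.0460/0.0351)/(2πk) = 0.2704/(2π·0.0500) = 0.8608 m·K/W
  R'_conv,out = 1/(2πr h) = 1/(2π·0.0460·16.0) = 0.2162 m·K/W
ΣR = 1.737 m·K/W
ΔT = Q'·ΣR = 114 × 1.737 = 198.0 K
Heat flows outward, so T_out = T_in − ΔT = 228 − 198.0 = 30.0 °C

T_out = 30.0 °C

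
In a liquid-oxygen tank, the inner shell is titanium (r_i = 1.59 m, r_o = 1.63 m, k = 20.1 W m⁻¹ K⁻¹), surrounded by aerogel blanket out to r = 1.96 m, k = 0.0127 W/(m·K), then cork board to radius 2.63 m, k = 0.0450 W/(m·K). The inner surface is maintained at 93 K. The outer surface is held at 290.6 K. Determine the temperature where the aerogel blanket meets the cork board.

T = 238.8 K

Resistance network (inner→outer):
  R_titanium = (1/1.59 − 1/1.63)/(4πk) = 0.01543/(4π·20.1) = 6.110×10^-5 K/W
  R_aerogel blanket = (1/1.63 − 1/1.96)/(4πk) = 0.1033/(4π·0.0127) = 0.6472 K/W
  R_cork board = (1/1.96 − 1/2.63)/(4πk) = 0.1300/(4π·0.0450) = 0.2298 K/W
ΣR = 6.110×10^-5 + 0.6472 + 0.2298 = 0.8771 K/W
Q = ΔT/ΣR = (93 K − 290.6 K)/0.8771 = -225.3 W
From the inner boundary to the aerogel blanket/cork board interface, ΣR_partial = 0.6473 K/W.
T_interface = T_in − Q·ΣR_partial = 93 K − (-225.3)(0.6473) = 238.8 K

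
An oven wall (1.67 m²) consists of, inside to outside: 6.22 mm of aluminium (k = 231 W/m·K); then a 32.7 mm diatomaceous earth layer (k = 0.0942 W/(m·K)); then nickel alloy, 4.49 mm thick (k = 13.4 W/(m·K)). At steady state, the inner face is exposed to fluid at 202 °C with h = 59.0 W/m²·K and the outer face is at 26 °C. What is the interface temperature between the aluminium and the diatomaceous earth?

Resistance network (inner→outer):
  R_conv,in = 1/(hA) = 1/(59.0·1.67) = 0.01015 K/W
  R_aluminium = L/(kA) = 0.00622/(231·1.67) = 1.612×10^-5 K/W
  R_diatomaceous earth = L/(kA) = 0.0327/(0.0942·1.67) = 0.2079 K/W
  R_nickel alloy = L/(kA) = 0.00449/(13.4·1.67) = 2.006×10^-4 K/W
ΣR = 0.01015 + 1.612×10^-5 + 0.2079 + 2.006×10^-4 = 0.2183 K/W
Q = ΔT/ΣR = (202 °C − 26 °C)/0.2183 = 806.2 W
From the inner boundary to the aluminium/diatomaceous earth interface, ΣR_partial = 0.01017 K/W.
T_interface = T_in − Q·ΣR_partial = 202 °C − (806.2)(0.01017) = 194 °C

T = 194 °C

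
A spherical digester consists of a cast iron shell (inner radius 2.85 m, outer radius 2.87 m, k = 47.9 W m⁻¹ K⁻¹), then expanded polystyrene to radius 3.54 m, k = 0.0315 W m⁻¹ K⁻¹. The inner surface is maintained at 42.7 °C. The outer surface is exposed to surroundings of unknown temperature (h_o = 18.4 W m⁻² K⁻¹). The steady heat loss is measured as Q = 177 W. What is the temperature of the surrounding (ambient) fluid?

T_out = 13.2 °C

Series resistances:
  R_cast iron = (1/2.85 − 1/2.87)/(4πk) = 0.002445/(4π·47.9) = 4.062×10^-6 K/W
  R_expanded polystyrene = (1/2.87 − 1/3.54)/(4πk) = 0.06595/(4π·0.0315) = 0.1666 K/W
  R_conv,out = 1/(4πr²h) = 1/(4π·3.54²·18.4) = 3.451×10^-4 K/W
ΣR = 0.1669 K/W
ΔT = Q·ΣR = 177 × 0.1669 = 29.54 K
Heat flows outward, so T_out = T_in − ΔT = 42.7 − 29.54 = 13.2 °C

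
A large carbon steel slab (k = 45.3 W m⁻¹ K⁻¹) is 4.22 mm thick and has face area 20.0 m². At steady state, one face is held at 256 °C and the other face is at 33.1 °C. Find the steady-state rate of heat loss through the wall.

Q = kA·ΔT/L = 45.3 × 20.0 × |256 °C − 33.1 °C| / 0.00422 = 4.79×10^7 W

Q = 4.79×10^7 W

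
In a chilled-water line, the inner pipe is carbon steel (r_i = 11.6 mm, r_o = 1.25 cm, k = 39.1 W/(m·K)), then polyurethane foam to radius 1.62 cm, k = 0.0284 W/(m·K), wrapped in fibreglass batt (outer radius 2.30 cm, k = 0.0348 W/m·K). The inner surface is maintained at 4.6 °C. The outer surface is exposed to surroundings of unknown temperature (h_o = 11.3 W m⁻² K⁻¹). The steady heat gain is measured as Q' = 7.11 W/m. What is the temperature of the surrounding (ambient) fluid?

Sum the resistances:
  R'_carbon steel = ln(0.0125/0.0116)/(2πk) = 0.07472/(2π·39.1) = 3.042×10^-4 m·K/W
  R'_polyurethane foam = ln(0.0162/0.0125)/(2πk) = 0.2593/(2π·0.0284) = 1.453 m·K/W
  R'_fibreglass batt = ln(0.0230/0.0162)/(2πk) = 0.3505/(2π·0.0348) = 1.603 m·K/W
  R'_conv,out = 1/(2πr h) = 1/(2π·0.0230·11.3) = 0.6124 m·K/W
ΣR = 3.669 m·K/W
ΔT = Q'·ΣR = 7.11 × 3.669 = 26.09 K
Heat flows inward, so T_out = T_in + ΔT = 4.6 + 26.09 = 30.7 °C

T_out = 30.7 °C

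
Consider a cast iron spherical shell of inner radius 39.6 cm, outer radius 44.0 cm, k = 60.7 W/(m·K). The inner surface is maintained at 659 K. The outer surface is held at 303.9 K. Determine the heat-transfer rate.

Q = 1070 kW

Q = 4πk·ΔT/(1/r₁ − 1/r₂) = 4π × 60.7 × 355.1 / (1/0.396 − 1/0.440) = 1.07×10^6 W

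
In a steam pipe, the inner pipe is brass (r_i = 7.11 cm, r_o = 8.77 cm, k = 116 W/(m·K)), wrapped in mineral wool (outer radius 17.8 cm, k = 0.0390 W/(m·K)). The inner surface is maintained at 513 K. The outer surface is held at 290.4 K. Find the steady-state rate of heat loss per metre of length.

Q' = 77.1 W/m

Series thermal resistances, inner to outer:
  R'_brass = ln(0.0877/0.0711)/(2πk) = 0.2098/(2π·116) = 2.879×10^-4 m·K/W
  R'_mineral wool = ln(0.178/0.0877)/(2πk) = 0.7079/(2π·0.0390) = 2.889 m·K/W
ΣR = 2.879×10^-4 + 2.889 = 2.889 m·K/W
Q' = ΔT/ΣR = (513 K − 290.4 K)/2.889 = 77.1 W/m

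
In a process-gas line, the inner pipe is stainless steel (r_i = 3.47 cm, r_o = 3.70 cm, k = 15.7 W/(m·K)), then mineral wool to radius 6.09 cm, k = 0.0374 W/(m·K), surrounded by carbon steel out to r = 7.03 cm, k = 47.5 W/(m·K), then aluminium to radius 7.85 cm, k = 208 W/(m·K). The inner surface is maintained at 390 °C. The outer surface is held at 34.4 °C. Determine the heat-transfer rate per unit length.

Q' = 168 W/m

Treat each layer as a resistance in series:
  R'_stainless steel = ln(0.0370/0.0347)/(2πk) = 0.06418/(2π·15.7) = 6.506×10^-4 m·K/W
  R'_mineral wool = ln(0.0609/0.0370)/(2πk) = 0.4983/(2π·0.0374) = 2.121 m·K/W
  R'_carbon steel = ln(0.0703/0.0609)/(2πk) = 0.1435/(2π·47.5) = 4.809×10^-4 m·K/W
  R'_aluminium = ln(0.0785/0.0703)/(2πk) = 0.1103/(2π·208) = 8.442×10^-5 m·K/W
ΣR = 6.506×10^-4 + 2.121 + 4.809×10^-4 + 8.442×10^-5 = 2.122 m·K/W
Q' = ΔT/ΣR = (390 °C − 34.4 °C)/2.122 = 168 W/m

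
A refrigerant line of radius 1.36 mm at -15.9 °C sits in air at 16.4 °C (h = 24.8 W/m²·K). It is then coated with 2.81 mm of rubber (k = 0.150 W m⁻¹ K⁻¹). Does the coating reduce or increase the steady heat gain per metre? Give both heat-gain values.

Critical radius for a cylinder: r_cr = k/h = 0.00605 m = 0.605 cm.
Outer radius after coating: r₂ = 0.00136 + 0.00281 = 0.00417 m.
Since r₁ < r_cr and r₂ ≤ r_cr, the coating moves toward the maximum at r_cr — heat gain rises.
Bare: R = 1/(2πr₁h) = 4.719 m·K/W; Q = 32.3/4.719 = 6.84 W/m.
Coated: R = R_cond + R_conv = 2.728 m·K/W; Q = 32.3/2.728 = 11.8 W/m.

increases: 6.84 → 11.8 W/m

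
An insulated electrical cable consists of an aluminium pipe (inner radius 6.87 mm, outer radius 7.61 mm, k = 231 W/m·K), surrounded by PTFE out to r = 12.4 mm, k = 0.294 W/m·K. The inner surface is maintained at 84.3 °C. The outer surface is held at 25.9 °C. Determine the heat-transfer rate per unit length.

Resistance network (inner→outer):
  R'_aluminium = ln(0.00761/0.00687)/(2πk) = 0.1023/(2π·231) = 7.048×10^-5 m·K/W
  R'_PTFE = ln(0.0124/0.00761)/(2πk) = 0.4882/(2π·0.294) = 0.2643 m·K/W
ΣR = 7.048×10^-5 + 0.2643 = 0.2644 m·K/W
Q' = ΔT/ΣR = (84.3 °C − 25.9 °C)/0.2644 = 221 W/m

Q' = 221 W/m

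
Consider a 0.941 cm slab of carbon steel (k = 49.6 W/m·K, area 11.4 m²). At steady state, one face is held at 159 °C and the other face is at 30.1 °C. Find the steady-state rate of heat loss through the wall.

Q = kA·ΔT/L = 49.6 × 11.4 × |159 °C − 30.1 °C| / 0.00941 = 7.75×10^6 W

Q = 7.75×10^6 W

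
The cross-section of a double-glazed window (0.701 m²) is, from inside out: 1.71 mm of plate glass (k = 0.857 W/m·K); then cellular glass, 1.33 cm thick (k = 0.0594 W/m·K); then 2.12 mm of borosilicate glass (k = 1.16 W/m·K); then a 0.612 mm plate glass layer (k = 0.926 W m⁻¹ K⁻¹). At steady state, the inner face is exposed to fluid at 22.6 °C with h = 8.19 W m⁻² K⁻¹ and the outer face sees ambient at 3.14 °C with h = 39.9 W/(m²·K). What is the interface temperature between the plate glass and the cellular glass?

Series thermal resistances, inner to outer:
  R_conv,in = 1/(hA) = 1/(8.19·0.701) = 0.1742 K/W
  R_plate glass = L/(kA) = 0.00171/(0.857·0.701) = 0.002846 K/W
  R_cellular glass = L/(kA) = 0.0133/(0.0594·0.701) = 0.3194 K/W
  R_borosilicate glass = L/(kA) = 0.00212/(1.16·0.701) = 0.002607 K/W
  R_plate glass = L/(kA) = 6.12×10^-4/(0.926·0.701) = 9.428×10^-4 K/W
  R_conv,out = 1/(hA) = 1/(39.9·0.701) = 0.03575 K/W
ΣR = 0.1742 + 0.002846 + 0.3194 + 0.002607 + 9.428×10^-4 + 0.03575 = 0.5357 K/W
Q = ΔT/ΣR = (22.6 °C − 3.14 °C)/0.5357 = 36.33 W
From the inner boundary to the plate glass/cellular glass interface, ΣR_partial = 0.1770 K/W.
T_interface = T_in − Q·ΣR_partial = 22.6 °C − (36.33)(0.1770) = 16.2 °C

T = 16.2 °C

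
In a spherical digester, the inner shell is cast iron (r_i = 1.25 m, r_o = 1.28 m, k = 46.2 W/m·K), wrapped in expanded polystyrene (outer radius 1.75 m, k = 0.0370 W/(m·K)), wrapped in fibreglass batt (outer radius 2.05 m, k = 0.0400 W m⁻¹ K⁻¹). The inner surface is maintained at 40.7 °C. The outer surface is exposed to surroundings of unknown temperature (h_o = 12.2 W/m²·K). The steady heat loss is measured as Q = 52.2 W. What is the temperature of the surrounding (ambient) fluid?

Sum the resistances:
  R_cast iron = (1/1.25 − 1/1.28)/(4πk) = 0.01875/(4π·46.2) = 3.230×10^-5 K/W
  R_expanded polystyrene = (1/1.28 − 1/1.75)/(4πk) = 0.2098/(4π·0.0370) = 0.4513 K/W
  R_fibreglass batt = (1/1.75 − 1/2.05)/(4πk) = 0.08362/(4π·0.0400) = 0.1664 K/W
  R_conv,out = 1/(4πr²h) = 1/(4π·2.05²·12.2) = 0.001552 K/W
ΣR = 0.6192 K/W
ΔT = Q·ΣR = 52.2 × 0.6192 = 32.32 K
Heat flows outward, so T_out = T_in − ΔT = 40.7 − 32.32 = 8.38 °C

T_out = 8.38 °C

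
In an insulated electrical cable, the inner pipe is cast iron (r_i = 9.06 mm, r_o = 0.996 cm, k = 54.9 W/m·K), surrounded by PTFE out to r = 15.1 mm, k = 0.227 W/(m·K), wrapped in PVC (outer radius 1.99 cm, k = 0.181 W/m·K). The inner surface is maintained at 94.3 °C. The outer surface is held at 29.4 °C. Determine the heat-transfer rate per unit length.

Resistance network (inner→outer):
  R'_cast iron = ln(0.00996/0.00906)/(2πk) = 0.09471/(2π·54.9) = 2.746×10^-4 m·K/W
  R'_PTFE = ln(0.0151/0.00996)/(2πk) = 0.4161/(2π·0.227) = 0.2917 m·K/W
  R'_PVC = ln(0.0199/0.0151)/(2πk) = 0.2760/(2π·0.181) = 0.2427 m·K/W
ΣR = 2.746×10^-4 + 0.2917 + 0.2427 = 0.5347 m·K/W
Q' = ΔT/ΣR = (94.3 °C − 29.4 °C)/0.5347 = 121 W/m

Q' = 121 W/m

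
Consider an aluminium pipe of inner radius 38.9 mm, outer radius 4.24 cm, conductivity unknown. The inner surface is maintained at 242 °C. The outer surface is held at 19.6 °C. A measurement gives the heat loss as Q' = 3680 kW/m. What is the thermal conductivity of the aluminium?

ΣR = ΔT/Q' = |242 − 19.6|/3.68×10^6 = 6.043×10^-5 m·K/W
ln(r₂/r₁)/(2πk) = 6.043×10^-5 ⇒ k = 0.08615/(2π·6.043×10^-5) = 227 W/m·K

k = 227 W/m·K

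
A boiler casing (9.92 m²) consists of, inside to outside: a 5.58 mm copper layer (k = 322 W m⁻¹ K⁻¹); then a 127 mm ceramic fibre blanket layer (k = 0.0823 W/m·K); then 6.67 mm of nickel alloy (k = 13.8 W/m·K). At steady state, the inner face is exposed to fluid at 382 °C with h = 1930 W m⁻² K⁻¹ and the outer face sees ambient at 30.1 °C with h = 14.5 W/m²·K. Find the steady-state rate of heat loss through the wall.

Q = 2.16 kW

Series thermal resistances, inner to outer:
  R_conv,in = 1/(hA) = 1/(1930·9.92) = 5.223×10^-5 K/W
  R_copper = L/(kA) = 0.00558/(322·9.92) = 1.747×10^-6 K/W
  R_ceramic fibre blanket = L/(kA) = 0.127/(0.0823·9.92) = 0.1556 K/W
  R_nickel alloy = L/(kA) = 0.00667/(13.8·9.92) = 4.872×10^-5 K/W
  R_conv,out = 1/(hA) = 1/(14.5·9.92) = 0.006952 K/W
ΣR = 5.223×10^-5 + 1.747×10^-6 + 0.1556 + 4.872×10^-5 + 0.006952 = 0.1627 K/W
Q = ΔT/ΣR = (382 °C − 30.1 °C)/0.1627 = 2160 W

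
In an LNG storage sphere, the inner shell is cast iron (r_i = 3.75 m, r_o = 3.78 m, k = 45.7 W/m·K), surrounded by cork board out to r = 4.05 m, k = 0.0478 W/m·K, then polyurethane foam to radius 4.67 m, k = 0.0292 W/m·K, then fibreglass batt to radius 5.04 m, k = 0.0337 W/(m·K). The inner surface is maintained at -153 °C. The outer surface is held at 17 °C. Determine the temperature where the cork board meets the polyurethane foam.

T = -121 °C

Series thermal resistances, inner to outer:
  R_cast iron = (1/3.75 − 1/3.78)/(4πk) = 0.002116/(4π·45.7) = 3.685×10^-6 K/W
  R_cork board = (1/3.78 − 1/4.05)/(4πk) = 0.01764/(4π·0.0478) = 0.02936 K/W
  R_polyurethane foam = (1/4.05 − 1/4.67)/(4πk) = 0.03278/(4π·0.0292) = 0.08934 K/W
  R_fibreglass batt = (1/4.67 − 1/5.04)/(4πk) = 0.01572/(4π·0.0337) = 0.03712 K/W
ΣR = 3.685×10^-6 + 0.02936 + 0.08934 + 0.03712 = 0.1558 K/W
Q = ΔT/ΣR = (-153 °C − 17 °C)/0.1558 = -1091 W
From the inner boundary to the cork board/polyurethane foam interface, ΣR_partial = 0.02936 K/W.
T_interface = T_in − Q·ΣR_partial = -153 °C − (-1091)(0.02936) = -121 °C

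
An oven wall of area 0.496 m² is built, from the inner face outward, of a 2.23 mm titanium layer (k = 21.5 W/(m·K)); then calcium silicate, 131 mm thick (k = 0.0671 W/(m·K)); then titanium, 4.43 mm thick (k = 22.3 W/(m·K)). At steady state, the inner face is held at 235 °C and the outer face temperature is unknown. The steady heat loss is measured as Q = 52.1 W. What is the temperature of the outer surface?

Series resistances:
  R_titanium = L/(kA) = 0.00223/(21.5·0.496) = 2.091×10^-4 K/W
  R_calcium silicate = L/(kA) = 0.131/(0.0671·0.496) = 3.936 K/W
  R_titanium = L/(kA) = 0.00443/(22.3·0.496) = 4.005×10^-4 K/W
ΣR = 3.937 K/W
ΔT = Q·ΣR = 52.1 × 3.937 = 205.1 K
Heat flows outward, so T_out = T_in − ΔT = 235 − 205.1 = 29.9 °C

T_out = 29.9 °C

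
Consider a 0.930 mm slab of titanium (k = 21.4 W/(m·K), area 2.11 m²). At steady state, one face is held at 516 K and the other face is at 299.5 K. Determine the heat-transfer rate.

Q = kA·ΔT/L = 21.4 × 2.11 × |516 K − 299.5 K| / 9.30×10^-4 = 1.05×10^7 W

Q = 10500 kW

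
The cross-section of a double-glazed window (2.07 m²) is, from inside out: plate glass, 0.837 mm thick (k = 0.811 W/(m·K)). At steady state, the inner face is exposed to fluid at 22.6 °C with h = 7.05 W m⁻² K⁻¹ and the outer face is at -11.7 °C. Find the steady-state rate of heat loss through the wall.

Q = 497 W

Series thermal resistances, inner to outer:
  R_conv,in = 1/(hA) = 1/(7.05·2.07) = 0.06852 K/W
  R_plate glass = L/(kA) = 8.37×10^-4/(0.811·2.07) = 4.986×10^-4 K/W
ΣR = 0.06852 + 4.986×10^-4 = 0.06902 K/W
Q = ΔT/ΣR = (22.6 °C − -11.7 °C)/0.06902 = 497 W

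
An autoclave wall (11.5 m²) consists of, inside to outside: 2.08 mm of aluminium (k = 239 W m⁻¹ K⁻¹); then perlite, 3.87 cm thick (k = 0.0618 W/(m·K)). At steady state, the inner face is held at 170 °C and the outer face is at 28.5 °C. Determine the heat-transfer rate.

Q = 2600 W

Resistance network (inner→outer):
  R_aluminium = L/(kA) = 0.00208/(239·11.5) = 7.568×10^-7 K/W
  R_perlite = L/(kA) = 0.0387/(0.0618·11.5) = 0.05445 K/W
ΣR = 7.568×10^-7 + 0.05445 = 0.05445 K/W
Q = ΔT/ΣR = (170 °C − 28.5 °C)/0.05445 = 2600 W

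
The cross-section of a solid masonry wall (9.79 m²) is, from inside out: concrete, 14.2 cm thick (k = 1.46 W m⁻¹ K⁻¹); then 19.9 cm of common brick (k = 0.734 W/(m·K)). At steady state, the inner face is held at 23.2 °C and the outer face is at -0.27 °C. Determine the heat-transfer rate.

Q = 624 W

Treat each layer as a resistance in series:
  R_concrete = L/(kA) = 0.142/(1.46·9.79) = 0.009935 K/W
  R_common brick = L/(kA) = 0.199/(0.734·9.79) = 0.02769 K/W
ΣR = 0.009935 + 0.02769 = 0.03762 K/W
Q = ΔT/ΣR = (23.2 °C − -0.27 °C)/0.03762 = 624 W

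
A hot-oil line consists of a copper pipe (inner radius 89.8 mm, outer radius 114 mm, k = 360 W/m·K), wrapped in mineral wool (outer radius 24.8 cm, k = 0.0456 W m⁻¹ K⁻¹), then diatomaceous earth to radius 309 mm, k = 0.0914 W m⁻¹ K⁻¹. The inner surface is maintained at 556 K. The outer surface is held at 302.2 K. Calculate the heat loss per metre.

Series thermal resistances, inner to outer:
  R'_copper = ln(0.114/0.0898)/(2πk) = 0.2386/(2π·360) = 1.055×10^-4 m·K/W
  R'_mineral wool = ln(0.248/0.114)/(2πk) = 0.7772/(2π·0.0456) = 2.713 m·K/W
  R'_diatomaceous earth = ln(0.309/0.248)/(2πk) = 0.2199/(2π·0.0914) = 0.3829 m·K/W
ΣR = 1.055×10^-4 + 2.713 + 0.3829 = 3.096 m·K/W
Q' = ΔT/ΣR = (556 K − 302.2 K)/3.096 = 82.0 W/m

Q' = 82.0 W/m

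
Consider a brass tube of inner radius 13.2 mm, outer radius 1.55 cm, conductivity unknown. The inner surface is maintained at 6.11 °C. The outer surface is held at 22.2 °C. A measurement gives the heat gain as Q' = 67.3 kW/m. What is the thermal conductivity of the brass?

ΣR = ΔT/Q' = |6.11 − 22.2|/67300 = 2.391×10^-4 m·K/W
ln(r₂/r₁)/(2πk) = 2.391×10^-4 ⇒ k = 0.1606/(2π·2.391×10^-4) = 107 W/m·K

k = 107 W/m·K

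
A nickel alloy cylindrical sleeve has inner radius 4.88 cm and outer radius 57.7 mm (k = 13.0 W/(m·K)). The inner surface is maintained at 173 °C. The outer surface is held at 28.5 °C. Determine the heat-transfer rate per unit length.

Q' = 2πk·ΔT/ln(r₂/r₁) = 2π × 13.0 × 144.5 / ln(0.0577/0.0488) = 70500 W/m

Q' = 70.5 kW/m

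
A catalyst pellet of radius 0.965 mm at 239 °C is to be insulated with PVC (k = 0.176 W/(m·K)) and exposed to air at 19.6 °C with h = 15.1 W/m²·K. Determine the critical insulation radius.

For a sphere, r_cr = 2k_ins/h = 2·0.176/15.1 = 0.0233 m = 2.33 cm

r_cr = 2.33 cm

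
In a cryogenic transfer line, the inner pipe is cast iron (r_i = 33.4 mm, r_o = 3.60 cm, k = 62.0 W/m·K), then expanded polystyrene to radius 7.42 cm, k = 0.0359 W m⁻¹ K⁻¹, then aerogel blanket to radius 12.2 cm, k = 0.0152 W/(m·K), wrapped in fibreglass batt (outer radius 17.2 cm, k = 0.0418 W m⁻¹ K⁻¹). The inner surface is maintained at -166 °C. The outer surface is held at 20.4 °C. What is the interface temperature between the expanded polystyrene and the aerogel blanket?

Treat each layer as a resistance in series:
  R'_cast iron = ln(0.0360/0.0334)/(2πk) = 0.07496/(2π·62.0) = 1.924×10^-4 m·K/W
  R'_expanded polystyrene = ln(0.0742/0.0360)/(2πk) = 0.7232/(2π·0.0359) = 3.206 m·K/W
  R'_aerogel blanket = ln(0.122/0.0742)/(2πk) = 0.4973/(2π·0.0152) = 5.207 m·K/W
  R'_fibreglass batt = ln(0.172/0.122)/(2πk) = 0.3435/(2π·0.0418) = 1.308 m·K/W
ΣR = 1.924×10^-4 + 3.206 + 5.207 + 1.308 = 9.721 m·K/W
Q' = ΔT/ΣR = (-166 °C − 20.4 °C)/9.721 = -19.17 W/m
From the inner boundary to the expanded polystyrene/aerogel blanket interface, ΣR_partial = 3.206 m·K/W.
T_interface = T_in − Q'·ΣR_partial = -166 °C − (-19.17)(3.206) = -105 °C

T = -105 °C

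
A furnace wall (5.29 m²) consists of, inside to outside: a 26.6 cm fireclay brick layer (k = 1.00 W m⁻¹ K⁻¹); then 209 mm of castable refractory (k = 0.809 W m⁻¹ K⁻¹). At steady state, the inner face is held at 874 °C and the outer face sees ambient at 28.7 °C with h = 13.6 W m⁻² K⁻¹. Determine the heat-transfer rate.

Resistance network (inner→outer):
  R_fireclay brick = L/(kA) = 0.266/(1.00·5.29) = 0.05028 K/W
  R_castable refractory = L/(kA) = 0.209/(0.809·5.29) = 0.04884 K/W
  R_conv,out = 1/(hA) = 1/(13.6·5.29) = 0.01390 K/W
ΣR = 0.05028 + 0.04884 + 0.01390 = 0.1130 K/W
Q = ΔT/ΣR = (874 °C − 28.7 °C)/0.1130 = 7480 W

Q = 7480 W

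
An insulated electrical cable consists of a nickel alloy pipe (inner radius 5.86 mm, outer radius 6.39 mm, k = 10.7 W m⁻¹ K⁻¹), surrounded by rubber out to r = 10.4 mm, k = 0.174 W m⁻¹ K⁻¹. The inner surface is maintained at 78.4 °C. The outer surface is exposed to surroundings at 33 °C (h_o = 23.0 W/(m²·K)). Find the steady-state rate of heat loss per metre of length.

Q' = 40.8 W/m

Series thermal resistances, inner to outer:
  R'_nickel alloy = ln(0.00639/0.00586)/(2πk) = 0.08658/(2π·10.7) = 0.001288 m·K/W
  R'_rubber = ln(0.0104/0.00639)/(2πk) = 0.4871/(2π·0.174) = 0.4455 m·K/W
  R'_conv,out = 1/(2πr h) = 1/(2π·0.0104·23.0) = 0.6654 m·K/W
ΣR = 0.001288 + 0.4455 + 0.6654 = 1.112 m·K/W
Q' = ΔT/ΣR = (78.4 °C − 33 °C)/1.112 = 40.8 W/m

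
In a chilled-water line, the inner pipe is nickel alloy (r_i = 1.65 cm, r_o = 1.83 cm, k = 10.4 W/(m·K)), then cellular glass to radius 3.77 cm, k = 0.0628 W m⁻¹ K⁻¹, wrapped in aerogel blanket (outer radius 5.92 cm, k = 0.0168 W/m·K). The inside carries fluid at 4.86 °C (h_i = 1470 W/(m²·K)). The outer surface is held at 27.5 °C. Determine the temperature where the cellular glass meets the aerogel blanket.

Treat each layer as a resistance in series:
  R'_conv,in = 1/(2πr h) = 1/(2π·0.0165·1470) = 0.006562 m·K/W
  R'_nickel alloy = ln(0.0183/0.0165)/(2πk) = 0.1035/(2π·10.4) = 0.001585 m·K/W
  R'_cellular glass = ln(0.0377/0.0183)/(2πk) = 0.7228/(2π·0.0628) = 1.832 m·K/W
  R'_aerogel blanket = ln(0.0592/0.0377)/(2πk) = 0.4513/(2π·0.0168) = 4.275 m·K/W
ΣR = 0.006562 + 0.001585 + 1.832 + 4.275 = 6.115 m·K/W
Q' = ΔT/ΣR = (4.86 °C − 27.5 °C)/6.115 = -3.702 W/m
From the inner boundary to the cellular glass/aerogel blanket interface, ΣR_partial = 1.840 m·K/W.
T_interface = T_in − Q'·ΣR_partial = 4.86 °C − (-3.702)(1.840) = 11.7 °C

T = 11.7 °C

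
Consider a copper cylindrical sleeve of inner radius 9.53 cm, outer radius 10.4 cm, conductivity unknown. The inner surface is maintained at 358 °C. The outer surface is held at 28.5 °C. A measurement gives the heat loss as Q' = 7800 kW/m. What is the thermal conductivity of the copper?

k = 329 W/m·K

ΣR = ΔT/Q' = |358 − 28.5|/7.80×10^6 = 4.224×10^-5 m·K/W
ln(r₂/r₁)/(2πk) = 4.224×10^-5 ⇒ k = 0.08736/(2π·4.224×10^-5) = 329 W/m·K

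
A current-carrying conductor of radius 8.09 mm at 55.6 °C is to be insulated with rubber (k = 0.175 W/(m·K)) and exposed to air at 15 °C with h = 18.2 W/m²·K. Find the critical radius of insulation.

r_cr = 0.962 cm

For a cylinder, r_cr = k_ins/h = 0.175/18.2 = 0.00962 m = 0.962 cm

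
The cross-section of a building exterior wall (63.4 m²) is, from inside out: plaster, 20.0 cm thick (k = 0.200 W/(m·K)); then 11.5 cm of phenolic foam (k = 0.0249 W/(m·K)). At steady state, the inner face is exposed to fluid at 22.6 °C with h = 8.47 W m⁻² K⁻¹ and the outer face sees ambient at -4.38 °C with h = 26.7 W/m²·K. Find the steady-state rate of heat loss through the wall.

Q = 296 W

Treat each layer as a resistance in series:
  R_conv,in = 1/(hA) = 1/(8.47·63.4) = 0.001862 K/W
  R_plaster = L/(kA) = 0.200/(0.200·63.4) = 0.01577 K/W
  R_phenolic foam = L/(kA) = 0.115/(0.0249·63.4) = 0.07285 K/W
  R_conv,out = 1/(hA) = 1/(26.7·63.4) = 5.907×10^-4 K/W
ΣR = 0.001862 + 0.01577 + 0.07285 + 5.907×10^-4 = 0.09107 K/W
Q = ΔT/ΣR = (22.6 °C − -4.38 °C)/0.09107 = 296 W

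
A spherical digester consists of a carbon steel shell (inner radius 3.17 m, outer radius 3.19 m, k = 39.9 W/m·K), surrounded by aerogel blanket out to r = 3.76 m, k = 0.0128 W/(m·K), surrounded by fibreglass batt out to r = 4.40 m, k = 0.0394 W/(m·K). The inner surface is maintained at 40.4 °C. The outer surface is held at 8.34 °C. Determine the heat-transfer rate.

Treat each layer as a resistance in series:
  R_carbon steel = (1/3.17 − 1/3.19)/(4πk) = 0.001978/(4π·39.9) = 3.945×10^-6 K/W
  R_aerogel blanket = (1/3.19 − 1/3.76)/(4πk) = 0.04752/(4π·0.0128) = 0.2954 K/W
  R_fibreglass batt = (1/3.76 − 1/4.40)/(4πk) = 0.03868/(4π·0.0394) = 0.07813 K/W
ΣR = 3.945×10^-6 + 0.2954 + 0.07813 = 0.3735 K/W
Q = ΔT/ΣR = (40.4 °C − 8.34 °C)/0.3735 = 85.8 W

Q = 85.8 W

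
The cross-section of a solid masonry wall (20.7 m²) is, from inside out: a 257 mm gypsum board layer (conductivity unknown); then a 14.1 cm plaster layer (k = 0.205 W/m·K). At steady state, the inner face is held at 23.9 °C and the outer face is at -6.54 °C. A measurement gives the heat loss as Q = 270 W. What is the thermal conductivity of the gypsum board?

k = 0.156 W/m·K

ΣR = ΔT/Q = |23.9 − -6.54|/270 = 0.1127 K/W
Known resistances:
  R_plaster = L/(kA) = 0.141/(0.205·20.7) = 0.03323 K/W
R_gypsum board = ΣR − ΣR_known = 0.1127 − 0.03323 = 0.07947 K/W
L/(kA) = 0.07947 ⇒ k = 0.257/(0.07947·20.7) = 0.156 W/m·K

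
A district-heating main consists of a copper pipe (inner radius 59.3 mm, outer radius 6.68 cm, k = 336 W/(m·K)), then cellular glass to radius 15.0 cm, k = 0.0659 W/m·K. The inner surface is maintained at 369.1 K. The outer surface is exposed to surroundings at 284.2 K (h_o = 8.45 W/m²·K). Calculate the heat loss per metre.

Resistance network (inner→outer):
  R'_copper = ln(0.0668/0.0593)/(2πk) = 0.1191/(2π·336) = 5.641×10^-5 m·K/W
  R'_cellular glass = ln(0.150/0.0668)/(2πk) = 0.8089/(2π·0.0659) = 1.954 m·K/W
  R'_conv,out = 1/(2πr h) = 1/(2π·0.150·8.45) = 0.1256 m·K/W
ΣR = 5.641×10^-5 + 1.954 + 0.1256 = 2.080 m·K/W
Q' = ΔT/ΣR = (369.1 K − 284.2 K)/2.080 = 40.8 W/m

Q' = 40.8 W/m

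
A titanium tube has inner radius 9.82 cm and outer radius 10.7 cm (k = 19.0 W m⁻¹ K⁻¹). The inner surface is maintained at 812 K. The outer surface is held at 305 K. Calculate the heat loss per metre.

Q' = 2πk·ΔT/ln(r₂/r₁) = 2π × 19.0 × 507 / ln(0.107/0.0982) = 7.05×10^5 W/m

Q' = 705 kW/m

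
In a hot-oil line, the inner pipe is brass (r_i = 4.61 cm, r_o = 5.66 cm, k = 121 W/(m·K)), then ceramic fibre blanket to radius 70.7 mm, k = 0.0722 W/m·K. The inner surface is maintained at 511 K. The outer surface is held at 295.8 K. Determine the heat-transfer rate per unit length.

Q' = 439 W/m

Series thermal resistances, inner to outer:
  R'_brass = ln(0.0566/0.0461)/(2πk) = 0.2052/(2π·121) = 2.699×10^-4 m·K/W
  R'_ceramic fibre blanket = ln(0.0707/0.0566)/(2πk) = 0.2224/(2π·0.0722) = 0.4903 m·K/W
ΣR = 2.699×10^-4 + 0.4903 = 0.4906 m·K/W
Q' = ΔT/ΣR = (511 K − 295.8 K)/0.4906 = 439 W/m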